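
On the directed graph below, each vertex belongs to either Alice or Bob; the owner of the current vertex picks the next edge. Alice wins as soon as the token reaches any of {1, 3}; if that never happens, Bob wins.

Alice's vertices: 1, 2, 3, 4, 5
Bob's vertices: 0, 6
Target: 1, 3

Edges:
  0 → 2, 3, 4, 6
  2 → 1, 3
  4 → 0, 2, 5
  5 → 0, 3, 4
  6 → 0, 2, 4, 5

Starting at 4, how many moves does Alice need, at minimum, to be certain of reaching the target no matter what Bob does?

2

A0 = {1, 3}
A1: add {2, 5} — 2 (Alice) has 2→1; 5 (Alice) has 5→3.
A2: add {4} — 4 (Alice) has 4→2.
A3 = A2; e.g. 0 (Bob) can still go to 6. Fixed point.
4 enters the attractor at level 2, so Alice can force the target in 2 moves from there.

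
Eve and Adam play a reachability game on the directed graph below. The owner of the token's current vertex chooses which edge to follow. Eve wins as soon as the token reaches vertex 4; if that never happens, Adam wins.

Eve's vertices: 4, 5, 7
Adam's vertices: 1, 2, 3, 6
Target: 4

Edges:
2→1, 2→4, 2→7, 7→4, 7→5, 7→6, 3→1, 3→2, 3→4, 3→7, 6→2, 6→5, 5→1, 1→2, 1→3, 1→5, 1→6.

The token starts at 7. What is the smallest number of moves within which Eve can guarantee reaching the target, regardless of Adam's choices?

1

A0 = {4}
A1: add {7} — 7 (Eve) has 7→4.
A2 = A1; e.g. 1 (Adam) can still go to 2. Fixed point.
7 enters the attractor at level 1, so Eve can force the target in 1 move from there.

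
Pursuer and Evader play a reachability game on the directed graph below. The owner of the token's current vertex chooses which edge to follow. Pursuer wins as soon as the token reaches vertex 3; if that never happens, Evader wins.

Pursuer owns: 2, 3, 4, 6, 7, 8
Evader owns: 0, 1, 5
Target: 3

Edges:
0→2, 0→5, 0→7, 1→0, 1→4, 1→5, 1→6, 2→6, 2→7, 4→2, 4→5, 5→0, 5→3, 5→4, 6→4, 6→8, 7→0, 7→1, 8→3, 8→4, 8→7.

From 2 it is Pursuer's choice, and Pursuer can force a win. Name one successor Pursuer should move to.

A0 = {3}
A1: add {8} — 8 (Pursuer) has 8→3.
A2: add {6} — 6 (Pursuer) has 6→8.
A3: add {2} — 2 (Pursuer) has 2→6.
A4: add {4} — 4 (Pursuer) has 4→2.
A5 = A4; e.g. 0 (Evader) can still go to 5. Fixed point.
From 2, successor 6 is in the attractor (rank 2); the other successor 7 is not.

6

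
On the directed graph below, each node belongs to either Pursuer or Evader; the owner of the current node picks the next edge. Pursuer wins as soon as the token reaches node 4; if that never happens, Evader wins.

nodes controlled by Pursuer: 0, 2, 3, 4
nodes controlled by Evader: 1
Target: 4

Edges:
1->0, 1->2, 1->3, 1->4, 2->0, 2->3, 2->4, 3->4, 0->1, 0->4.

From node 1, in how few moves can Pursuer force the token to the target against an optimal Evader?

2

A0 = {4}
A1: add {0, 2, 3} — 0 (Pursuer) has 0→4; 2 (Pursuer) has 2→4; 3 (Pursuer) has 3→4.
A2: add {1} — 1 (Evader): all of {0, 2, 3, 4} already in.
A2 = all vertices. Fixed point.
1 enters the attractor at level 2, so Pursuer can force the target in 2 moves from there.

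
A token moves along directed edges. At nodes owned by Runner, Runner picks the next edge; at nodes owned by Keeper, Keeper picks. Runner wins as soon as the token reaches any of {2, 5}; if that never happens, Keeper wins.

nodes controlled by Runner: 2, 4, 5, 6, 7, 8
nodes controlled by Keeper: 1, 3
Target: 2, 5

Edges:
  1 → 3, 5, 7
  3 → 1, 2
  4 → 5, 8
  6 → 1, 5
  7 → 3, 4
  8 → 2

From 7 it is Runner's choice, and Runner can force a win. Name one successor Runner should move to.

4

A0 = {2, 5}
A1: add {4, 6, 8} — 4 (Runner) has 4→5; 6 (Runner) has 6→5; 8 (Runner) has 8→2.
A2: add {7} — 7 (Runner) has 7→4.
A3 = A2; e.g. 1 (Keeper) can still go to 3. Fixed point.
From 7, successor 4 is in the attractor (rank 1); the other successor 3 is not.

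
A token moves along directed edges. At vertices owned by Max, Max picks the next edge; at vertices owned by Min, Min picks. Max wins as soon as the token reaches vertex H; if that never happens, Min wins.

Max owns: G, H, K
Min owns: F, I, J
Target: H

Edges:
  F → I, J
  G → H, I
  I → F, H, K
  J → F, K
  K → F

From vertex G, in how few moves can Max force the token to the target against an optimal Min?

1

A0 = {H}
A1: add {G} — G (Max) has G→H.
A2 = A1; e.g. F (Min) can still go to I. Fixed point.
G enters the attractor at level 1, so Max can force the target in 1 move from there.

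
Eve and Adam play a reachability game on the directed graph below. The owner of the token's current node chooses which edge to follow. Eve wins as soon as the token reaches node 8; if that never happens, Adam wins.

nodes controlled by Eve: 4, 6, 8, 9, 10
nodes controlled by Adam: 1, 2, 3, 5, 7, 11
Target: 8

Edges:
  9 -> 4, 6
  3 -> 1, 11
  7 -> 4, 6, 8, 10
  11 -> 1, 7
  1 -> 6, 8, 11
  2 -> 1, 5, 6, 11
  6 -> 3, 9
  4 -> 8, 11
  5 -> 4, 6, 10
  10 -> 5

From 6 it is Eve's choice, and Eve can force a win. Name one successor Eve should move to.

A0 = {8}
A1: add {4} — 4 (Eve) has 4→8.
A2: add {9} — 9 (Eve) has 9→4.
A3: add {6} — 6 (Eve) has 6→9.
A4 = A3; e.g. 1 (Adam) can still go to 11. Fixed point.
From 6, successor 9 is in the attractor (rank 2); the other successor 3 is not.

9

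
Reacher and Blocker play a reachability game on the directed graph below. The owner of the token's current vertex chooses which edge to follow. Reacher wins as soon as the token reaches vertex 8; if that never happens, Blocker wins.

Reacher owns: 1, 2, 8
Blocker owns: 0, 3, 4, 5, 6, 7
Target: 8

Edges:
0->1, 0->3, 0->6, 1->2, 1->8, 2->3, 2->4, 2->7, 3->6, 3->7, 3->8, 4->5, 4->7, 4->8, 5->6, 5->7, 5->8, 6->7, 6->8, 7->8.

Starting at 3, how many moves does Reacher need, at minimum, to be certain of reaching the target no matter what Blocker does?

A0 = {8}
A1: add {1, 7} — 1 (Reacher) has 1→8; 7 (Blocker): all of {8} already in.
A2: add {2, 6} — 2 (Reacher) has 2→7; 6 (Blocker): all of {7, 8} already in.
A3: add {3, 5} — 3 (Blocker): all of {6, 7, 8} already in; 5 (Blocker): all of {6, 7, 8} already in.
3 enters the attractor at level 3, so Reacher can force the target in 3 moves from there.

3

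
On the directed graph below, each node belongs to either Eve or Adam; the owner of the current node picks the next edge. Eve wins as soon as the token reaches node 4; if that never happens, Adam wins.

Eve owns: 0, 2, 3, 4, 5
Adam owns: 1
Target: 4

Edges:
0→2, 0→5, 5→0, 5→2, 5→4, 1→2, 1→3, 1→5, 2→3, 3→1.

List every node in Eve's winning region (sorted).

0, 4, 5

A0 = {4}
A1: add {5} — 5 (Eve) has 5→4.
A2: add {0} — 0 (Eve) has 0→5.
A3 = A2; e.g. 1 (Adam) can still go to 2. Fixed point.
Eve's winning region = {0, 4, 5}.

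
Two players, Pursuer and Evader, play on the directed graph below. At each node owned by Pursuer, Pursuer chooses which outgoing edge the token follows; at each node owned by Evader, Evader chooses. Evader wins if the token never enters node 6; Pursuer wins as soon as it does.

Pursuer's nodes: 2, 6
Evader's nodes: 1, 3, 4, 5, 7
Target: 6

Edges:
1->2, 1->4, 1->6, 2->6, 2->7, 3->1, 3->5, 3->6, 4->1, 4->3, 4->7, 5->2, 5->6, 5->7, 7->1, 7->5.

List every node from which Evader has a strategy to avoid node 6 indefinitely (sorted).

A0 = {6}
A1: add {2} — 2 (Pursuer) has 2→6.
A2 = A1; e.g. 1 (Evader) can still go to 4. Fixed point.
Pursuer's attractor = {2, 6}; Evader avoids the target exactly from the complement.

1, 3, 4, 5, 7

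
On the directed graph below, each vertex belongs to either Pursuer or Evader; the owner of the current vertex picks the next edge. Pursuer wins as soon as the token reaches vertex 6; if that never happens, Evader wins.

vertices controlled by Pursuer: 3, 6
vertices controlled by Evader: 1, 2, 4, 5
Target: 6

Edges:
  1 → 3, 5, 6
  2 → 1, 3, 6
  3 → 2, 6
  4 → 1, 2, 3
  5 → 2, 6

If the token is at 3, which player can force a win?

A0 = {6}
A1: add {3} — 3 (Pursuer) has 3→6.
A2 = A1; e.g. 1 (Evader) can still go to 5. Fixed point.
3 ∈ A1, so Pursuer can force the target.

Pursuer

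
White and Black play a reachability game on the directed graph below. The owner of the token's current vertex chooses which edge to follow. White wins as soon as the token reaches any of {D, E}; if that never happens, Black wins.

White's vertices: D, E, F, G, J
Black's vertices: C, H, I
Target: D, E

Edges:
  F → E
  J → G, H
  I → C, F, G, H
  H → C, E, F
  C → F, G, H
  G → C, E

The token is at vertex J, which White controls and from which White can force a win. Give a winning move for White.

G

A0 = {D, E}
A1: add {F, G} — F (White) has F→E; G (White) has G→E.
A2: add {J} — J (White) has J→G.
A3 = A2; e.g. C (Black) can still go to H. Fixed point.
From J, successor G is in the attractor (rank 1); the other successor H is not.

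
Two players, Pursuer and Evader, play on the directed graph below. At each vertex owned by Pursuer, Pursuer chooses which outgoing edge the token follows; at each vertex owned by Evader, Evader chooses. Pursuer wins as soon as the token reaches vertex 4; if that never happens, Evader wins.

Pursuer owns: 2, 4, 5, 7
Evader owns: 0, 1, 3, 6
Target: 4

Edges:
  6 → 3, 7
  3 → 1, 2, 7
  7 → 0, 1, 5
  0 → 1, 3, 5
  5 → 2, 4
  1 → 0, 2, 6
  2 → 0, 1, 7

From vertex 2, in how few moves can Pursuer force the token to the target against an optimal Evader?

3

A0 = {4}
A1: add {5} — 5 (Pursuer) has 5→4.
A2: add {7} — 7 (Pursuer) has 7→5.
A3: add {2} — 2 (Pursuer) has 2→7.
A4 = A3; e.g. 0 (Evader) can still go to 1. Fixed point.
2 enters the attractor at level 3, so Pursuer can force the target in 3 moves from there.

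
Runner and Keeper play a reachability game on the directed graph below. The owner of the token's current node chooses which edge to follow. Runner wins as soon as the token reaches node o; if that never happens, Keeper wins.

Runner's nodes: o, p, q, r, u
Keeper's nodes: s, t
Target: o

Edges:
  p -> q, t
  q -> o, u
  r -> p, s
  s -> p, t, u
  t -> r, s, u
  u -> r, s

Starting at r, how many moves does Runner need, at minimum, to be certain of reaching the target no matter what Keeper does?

3

A0 = {o}
A1: add {q} — q (Runner) has q→o.
A2: add {p} — p (Runner) has p→q.
A3: add {r} — r (Runner) has r→p.
r enters the attractor at level 3, so Runner can force the target in 3 moves from there.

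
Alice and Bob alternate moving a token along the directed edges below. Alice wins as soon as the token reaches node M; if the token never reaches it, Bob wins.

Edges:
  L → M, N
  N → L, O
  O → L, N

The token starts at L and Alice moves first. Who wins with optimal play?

Track states (vertex, player-to-move).
A0 = {(M,Alice), (M,Bob)}
A1: add {(L,Alice)}.
(L,Alice) ∈ A1 ⇒ Alice forces the target.

Alice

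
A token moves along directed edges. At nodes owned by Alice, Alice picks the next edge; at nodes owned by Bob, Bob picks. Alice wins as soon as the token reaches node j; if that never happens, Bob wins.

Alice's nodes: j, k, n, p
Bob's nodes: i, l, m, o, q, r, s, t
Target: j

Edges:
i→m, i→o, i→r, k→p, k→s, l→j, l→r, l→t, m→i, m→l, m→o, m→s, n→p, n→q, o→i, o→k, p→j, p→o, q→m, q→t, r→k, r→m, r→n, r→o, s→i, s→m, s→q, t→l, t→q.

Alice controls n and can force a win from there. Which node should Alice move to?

A0 = {j}
A1: add {p} — p (Alice) has p→j.
A2: add {k, n} — k (Alice) has k→p; n (Alice) has n→p.
A3 = A2; e.g. i (Bob) can still go to m. Fixed point.
From n, successor p is in the attractor (rank 1); the other successor q is not.

p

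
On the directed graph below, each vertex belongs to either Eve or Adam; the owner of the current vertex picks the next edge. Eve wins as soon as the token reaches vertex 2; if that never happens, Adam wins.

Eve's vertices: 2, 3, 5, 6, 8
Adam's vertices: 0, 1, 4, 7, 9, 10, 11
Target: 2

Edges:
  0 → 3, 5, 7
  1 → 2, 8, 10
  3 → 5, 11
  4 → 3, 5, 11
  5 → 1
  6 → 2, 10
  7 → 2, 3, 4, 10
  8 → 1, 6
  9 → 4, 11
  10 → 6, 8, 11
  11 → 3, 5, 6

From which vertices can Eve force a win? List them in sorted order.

2, 6, 8

A0 = {2}
A1: add {6} — 6 (Eve) has 6→2.
A2: add {8} — 8 (Eve) has 8→6.
A3 = A2; e.g. 0 (Adam) can still go to 3. Fixed point.
Eve's winning region = {2, 6, 8}.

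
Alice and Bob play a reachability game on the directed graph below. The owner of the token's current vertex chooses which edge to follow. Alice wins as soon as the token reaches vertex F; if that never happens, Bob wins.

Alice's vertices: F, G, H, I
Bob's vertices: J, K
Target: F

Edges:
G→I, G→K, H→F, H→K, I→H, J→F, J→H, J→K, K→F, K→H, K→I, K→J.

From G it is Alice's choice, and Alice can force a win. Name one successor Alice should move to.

A0 = {F}
A1: add {H} — H (Alice) has H→F.
A2: add {I} — I (Alice) has I→H.
A3: add {G} — G (Alice) has G→I.
A4 = A3; e.g. J (Bob) can still go to K. Fixed point.
From G, successor I is in the attractor (rank 2); the other successor K is not.

I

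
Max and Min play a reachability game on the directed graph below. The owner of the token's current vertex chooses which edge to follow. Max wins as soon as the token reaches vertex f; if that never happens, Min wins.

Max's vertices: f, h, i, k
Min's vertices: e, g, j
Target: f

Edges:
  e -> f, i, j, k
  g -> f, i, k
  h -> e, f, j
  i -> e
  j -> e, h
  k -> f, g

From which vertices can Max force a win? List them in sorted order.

A0 = {f}
A1: add {h, k} — h (Max) has h→f; k (Max) has k→f.
A2 = A1; e.g. e (Min) can still go to i. Fixed point.
Max's winning region = {f, h, k}.

f, h, k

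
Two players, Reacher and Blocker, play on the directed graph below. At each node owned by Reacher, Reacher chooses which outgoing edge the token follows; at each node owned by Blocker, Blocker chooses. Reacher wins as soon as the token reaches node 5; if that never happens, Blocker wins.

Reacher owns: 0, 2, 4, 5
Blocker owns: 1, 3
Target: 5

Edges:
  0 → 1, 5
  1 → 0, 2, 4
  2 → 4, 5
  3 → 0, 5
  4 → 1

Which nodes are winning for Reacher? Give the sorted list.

A0 = {5}
A1: add {0, 2} — 0 (Reacher) has 0→5; 2 (Reacher) has 2→5.
A2: add {3} — 3 (Blocker): all of {0, 5} already in.
A3 = A2; e.g. 1 (Blocker) can still go to 4. Fixed point.
Reacher's winning region = {0, 2, 3, 5}.

0, 2, 3, 5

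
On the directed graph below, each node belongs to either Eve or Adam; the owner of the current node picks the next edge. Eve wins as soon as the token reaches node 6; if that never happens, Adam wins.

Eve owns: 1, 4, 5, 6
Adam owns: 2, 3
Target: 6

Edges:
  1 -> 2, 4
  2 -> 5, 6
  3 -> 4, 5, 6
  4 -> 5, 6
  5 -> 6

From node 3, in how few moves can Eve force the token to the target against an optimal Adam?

A0 = {6}
A1: add {4, 5} — 4 (Eve) has 4→6; 5 (Eve) has 5→6.
A2: add {1, 2, 3} — 1 (Eve) has 1→4; 2 (Adam): all of {5, 6} already in; 3 (Adam): all of {4, 5, 6} already in.
A2 = all vertices. Fixed point.
3 enters the attractor at level 2, so Eve can force the target in 2 moves from there.

2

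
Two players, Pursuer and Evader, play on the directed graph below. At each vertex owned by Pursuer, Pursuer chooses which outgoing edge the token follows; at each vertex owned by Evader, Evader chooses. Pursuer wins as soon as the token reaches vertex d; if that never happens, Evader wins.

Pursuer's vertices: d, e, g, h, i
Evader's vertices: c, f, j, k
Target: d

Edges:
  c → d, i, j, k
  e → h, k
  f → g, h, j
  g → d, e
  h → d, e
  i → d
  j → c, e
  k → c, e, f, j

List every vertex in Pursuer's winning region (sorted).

A0 = {d}
A1: add {g, h, i} — g (Pursuer) has g→d; h (Pursuer) has h→d; i (Pursuer) has i→d.
A2: add {e} — e (Pursuer) has e→h.
A3 = A2; e.g. c (Evader) can still go to j. Fixed point.
Pursuer's winning region = {d, e, g, h, i}.

d, e, g, h, i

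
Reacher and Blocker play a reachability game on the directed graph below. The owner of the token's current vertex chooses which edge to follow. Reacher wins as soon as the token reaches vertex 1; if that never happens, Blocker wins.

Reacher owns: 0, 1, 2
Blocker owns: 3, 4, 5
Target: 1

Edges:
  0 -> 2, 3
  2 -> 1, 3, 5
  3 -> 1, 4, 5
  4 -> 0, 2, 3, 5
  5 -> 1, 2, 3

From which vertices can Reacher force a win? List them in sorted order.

A0 = {1}
A1: add {2} — 2 (Reacher) has 2→1.
A2: add {0} — 0 (Reacher) has 0→2.
A3 = A2; e.g. 3 (Blocker) can still go to 4. Fixed point.
Reacher's winning region = {0, 1, 2}.

0, 1, 2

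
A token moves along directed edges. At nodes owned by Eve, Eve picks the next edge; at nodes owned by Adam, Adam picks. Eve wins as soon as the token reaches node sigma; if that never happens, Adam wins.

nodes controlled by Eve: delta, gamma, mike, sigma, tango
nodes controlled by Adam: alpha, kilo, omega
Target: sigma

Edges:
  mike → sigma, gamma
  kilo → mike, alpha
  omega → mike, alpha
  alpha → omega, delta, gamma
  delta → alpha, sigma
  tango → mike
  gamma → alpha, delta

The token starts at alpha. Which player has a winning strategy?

Adam

A0 = {sigma}
A1: add {delta, mike} — mike (Eve) has mike→sigma; delta (Eve) has delta→sigma.
A2: add {gamma, tango} — tango (Eve) has tango→mike; gamma (Eve) has gamma→delta.
A3 = A2; e.g. kilo (Adam) can still go to alpha. Fixed point.
alpha never enters the attractor, so Adam can avoid the target forever.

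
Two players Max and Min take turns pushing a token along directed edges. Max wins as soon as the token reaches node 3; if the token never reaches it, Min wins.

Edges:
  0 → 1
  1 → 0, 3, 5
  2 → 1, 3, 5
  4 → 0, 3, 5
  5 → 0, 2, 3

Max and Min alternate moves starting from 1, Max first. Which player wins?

Max

Track states (vertex, player-to-move).
A0 = {(3,Max), (3,Min)}
A1: add {(1,Max), (2,Max), (4,Max), (5,Max)}.
(1,Max) ∈ A1 ⇒ Max forces the target.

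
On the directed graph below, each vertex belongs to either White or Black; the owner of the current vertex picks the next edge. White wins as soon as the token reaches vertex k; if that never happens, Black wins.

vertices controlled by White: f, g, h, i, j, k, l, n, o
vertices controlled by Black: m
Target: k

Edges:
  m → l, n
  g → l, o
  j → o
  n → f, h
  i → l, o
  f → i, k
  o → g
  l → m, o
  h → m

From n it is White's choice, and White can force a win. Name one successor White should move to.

f

A0 = {k}
A1: add {f} — f (White) has f→k.
A2: add {n} — n (White) has n→f.
A3 = A2; e.g. g (White) has no edge into A2. Fixed point.
From n, successor f is in the attractor (rank 1); the other successor h is not.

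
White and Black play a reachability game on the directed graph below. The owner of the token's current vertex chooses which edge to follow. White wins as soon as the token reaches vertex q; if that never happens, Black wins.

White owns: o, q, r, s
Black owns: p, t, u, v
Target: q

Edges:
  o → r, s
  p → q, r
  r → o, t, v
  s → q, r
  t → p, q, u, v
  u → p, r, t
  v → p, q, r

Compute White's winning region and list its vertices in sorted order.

A0 = {q}
A1: add {s} — s (White) has s→q.
A2: add {o} — o (White) has o→s.
A3: add {r} — r (White) has r→o.
A4: add {p} — p (Black): all of {q, r} already in.
A5: add {v} — v (Black): all of {p, q, r} already in.
A6 = A5; e.g. t (Black) can still go to u. Fixed point.
White's winning region = {o, p, q, r, s, v}.

o, p, q, r, s, v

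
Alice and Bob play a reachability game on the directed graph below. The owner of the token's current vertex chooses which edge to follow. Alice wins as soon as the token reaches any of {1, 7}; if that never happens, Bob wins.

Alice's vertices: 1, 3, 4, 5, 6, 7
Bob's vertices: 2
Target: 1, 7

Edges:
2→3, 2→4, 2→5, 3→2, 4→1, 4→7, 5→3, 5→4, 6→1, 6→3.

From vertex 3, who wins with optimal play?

Bob

A0 = {1, 7}
A1: add {4, 6} — 4 (Alice) has 4→1; 6 (Alice) has 6→1.
A2: add {5} — 5 (Alice) has 5→4.
A3 = A2; e.g. 2 (Bob) can still go to 3. Fixed point.
3 never enters the attractor, so Bob can avoid the target forever.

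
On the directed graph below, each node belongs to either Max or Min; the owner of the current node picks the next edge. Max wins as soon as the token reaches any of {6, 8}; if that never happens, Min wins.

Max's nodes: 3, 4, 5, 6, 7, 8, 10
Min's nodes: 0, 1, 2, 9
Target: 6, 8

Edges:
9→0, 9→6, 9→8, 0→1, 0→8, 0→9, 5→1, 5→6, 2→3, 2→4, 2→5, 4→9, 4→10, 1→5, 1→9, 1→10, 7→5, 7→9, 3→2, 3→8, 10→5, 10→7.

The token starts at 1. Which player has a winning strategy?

A0 = {6, 8}
A1: add {3, 5} — 3 (Max) has 3→8; 5 (Max) has 5→6.
A2: add {7, 10} — 7 (Max) has 7→5; 10 (Max) has 10→5.
A3: add {4} — 4 (Max) has 4→10.
A4: add {2} — 2 (Min): all of {3, 4, 5} already in.
A5 = A4; e.g. 0 (Min) can still go to 1. Fixed point.
1 never enters the attractor, so Min can avoid the target forever.

Min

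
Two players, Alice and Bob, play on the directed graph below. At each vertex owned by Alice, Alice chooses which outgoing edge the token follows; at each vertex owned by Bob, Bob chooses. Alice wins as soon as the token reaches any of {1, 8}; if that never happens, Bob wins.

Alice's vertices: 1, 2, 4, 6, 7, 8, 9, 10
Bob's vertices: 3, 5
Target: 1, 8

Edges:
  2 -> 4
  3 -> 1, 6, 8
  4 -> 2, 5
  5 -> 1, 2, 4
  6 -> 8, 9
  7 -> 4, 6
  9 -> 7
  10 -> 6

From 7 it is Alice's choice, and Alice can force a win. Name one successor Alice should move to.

6

A0 = {1, 8}
A1: add {6} — 6 (Alice) has 6→8.
A2: add {3, 7, 10} — 3 (Bob): all of {1, 6, 8} already in; 7 (Alice) has 7→6; 10 (Alice) has 10→6.
A3: add {9} — 9 (Alice) has 9→7.
A4 = A3; e.g. 2 (Alice) has no edge into A3. Fixed point.
From 7, successor 6 is in the attractor (rank 1); the other successor 4 is not.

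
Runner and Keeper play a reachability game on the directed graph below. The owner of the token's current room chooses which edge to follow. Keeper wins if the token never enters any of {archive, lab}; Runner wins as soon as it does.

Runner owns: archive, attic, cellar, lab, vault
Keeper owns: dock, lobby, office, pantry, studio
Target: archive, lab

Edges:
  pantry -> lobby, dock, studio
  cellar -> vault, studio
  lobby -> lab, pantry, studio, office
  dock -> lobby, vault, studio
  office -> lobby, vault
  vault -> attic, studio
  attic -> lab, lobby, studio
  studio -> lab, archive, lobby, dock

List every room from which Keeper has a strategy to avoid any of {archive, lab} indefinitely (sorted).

A0 = {archive, lab}
A1: add {attic} — attic (Runner) has attic→lab.
A2: add {vault} — vault (Runner) has vault→attic.
A3: add {cellar} — cellar (Runner) has cellar→vault.
A4 = A3; e.g. pantry (Keeper) can still go to lobby. Fixed point.
Runner's attractor = {archive, attic, cellar, lab, vault}; Keeper avoids the target exactly from the complement.

dock, lobby, office, pantry, studio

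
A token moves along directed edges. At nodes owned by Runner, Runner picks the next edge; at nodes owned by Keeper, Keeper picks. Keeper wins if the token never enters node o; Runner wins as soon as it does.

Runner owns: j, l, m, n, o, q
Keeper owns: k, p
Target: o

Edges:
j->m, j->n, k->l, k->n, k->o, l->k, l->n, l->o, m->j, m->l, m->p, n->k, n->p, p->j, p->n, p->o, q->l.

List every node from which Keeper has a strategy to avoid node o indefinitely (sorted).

k, n, p

A0 = {o}
A1: add {l} — l (Runner) has l→o.
A2: add {m, q} — m (Runner) has m→l; q (Runner) has q→l.
A3: add {j} — j (Runner) has j→m.
A4 = A3; e.g. k (Keeper) can still go to n. Fixed point.
Runner's attractor = {j, l, m, o, q}; Keeper avoids the target exactly from the complement.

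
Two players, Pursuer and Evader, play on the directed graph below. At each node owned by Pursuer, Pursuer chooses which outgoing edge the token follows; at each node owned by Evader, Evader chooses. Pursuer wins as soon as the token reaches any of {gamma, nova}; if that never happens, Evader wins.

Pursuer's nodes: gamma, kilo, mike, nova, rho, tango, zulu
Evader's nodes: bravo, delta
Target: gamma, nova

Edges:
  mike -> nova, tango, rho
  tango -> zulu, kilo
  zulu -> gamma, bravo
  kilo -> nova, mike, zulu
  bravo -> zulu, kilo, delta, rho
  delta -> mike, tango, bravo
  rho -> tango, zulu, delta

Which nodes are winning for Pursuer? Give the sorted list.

A0 = {gamma, nova}
A1: add {kilo, mike, zulu} — mike (Pursuer) has mike→nova; zulu (Pursuer) has zulu→gamma; kilo (Pursuer) has kilo→nova.
A2: add {rho, tango} — tango (Pursuer) has tango→zulu; rho (Pursuer) has rho→zulu.
A3 = A2; e.g. bravo (Evader) can still go to delta. Fixed point.
Pursuer's winning region = {gamma, kilo, mike, nova, rho, tango, zulu}.

gamma, kilo, mike, nova, rho, tango, zulu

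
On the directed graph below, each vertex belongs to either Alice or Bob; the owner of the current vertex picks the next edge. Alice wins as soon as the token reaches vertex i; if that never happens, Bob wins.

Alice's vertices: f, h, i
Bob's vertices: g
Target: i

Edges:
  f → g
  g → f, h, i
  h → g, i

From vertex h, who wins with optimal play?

A0 = {i}
A1: add {h} — h (Alice) has h→i.
A2 = A1; e.g. f (Alice) has no edge into A1. Fixed point.
h ∈ A1, so Alice can force the target.

Alice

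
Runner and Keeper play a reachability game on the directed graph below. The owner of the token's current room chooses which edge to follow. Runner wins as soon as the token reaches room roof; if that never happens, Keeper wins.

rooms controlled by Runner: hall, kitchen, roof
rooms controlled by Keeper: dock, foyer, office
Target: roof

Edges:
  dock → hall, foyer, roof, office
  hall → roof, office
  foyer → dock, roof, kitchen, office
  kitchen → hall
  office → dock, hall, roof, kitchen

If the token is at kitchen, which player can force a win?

Runner

A0 = {roof}
A1: add {hall} — hall (Runner) has hall→roof.
A2: add {kitchen} — kitchen (Runner) has kitchen→hall.
A3 = A2; e.g. dock (Keeper) can still go to foyer. Fixed point.
kitchen ∈ A2, so Runner can force the target.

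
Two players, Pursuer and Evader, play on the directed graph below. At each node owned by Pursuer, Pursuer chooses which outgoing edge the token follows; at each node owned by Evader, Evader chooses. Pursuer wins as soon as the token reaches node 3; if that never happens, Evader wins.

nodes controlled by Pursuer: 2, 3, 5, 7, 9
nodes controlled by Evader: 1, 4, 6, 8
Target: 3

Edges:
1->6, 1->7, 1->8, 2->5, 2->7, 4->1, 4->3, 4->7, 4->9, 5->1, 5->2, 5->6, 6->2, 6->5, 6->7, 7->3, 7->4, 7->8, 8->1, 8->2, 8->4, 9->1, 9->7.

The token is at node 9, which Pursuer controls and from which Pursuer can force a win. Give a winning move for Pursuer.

A0 = {3}
A1: add {7} — 7 (Pursuer) has 7→3.
A2: add {2, 9} — 2 (Pursuer) has 2→7; 9 (Pursuer) has 9→7.
A3: add {5} — 5 (Pursuer) has 5→2.
A4: add {6} — 6 (Evader): all of {2, 5, 7} already in.
A5 = A4; e.g. 1 (Evader) can still go to 8. Fixed point.
From 9, successor 7 is in the attractor (rank 1); the other successor 1 is not.

7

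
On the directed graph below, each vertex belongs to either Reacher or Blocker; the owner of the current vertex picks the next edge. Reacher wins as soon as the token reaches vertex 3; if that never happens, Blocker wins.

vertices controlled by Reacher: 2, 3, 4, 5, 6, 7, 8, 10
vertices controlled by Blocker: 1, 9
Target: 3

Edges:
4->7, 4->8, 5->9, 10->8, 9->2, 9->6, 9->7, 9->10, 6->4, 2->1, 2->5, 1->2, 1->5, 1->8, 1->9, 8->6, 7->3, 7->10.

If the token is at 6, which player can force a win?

Reacher

A0 = {3}
A1: add {7} — 7 (Reacher) has 7→3.
A2: add {4} — 4 (Reacher) has 4→7.
A3: add {6} — 6 (Reacher) has 6→4.
6 ∈ A3, so Reacher can force the target.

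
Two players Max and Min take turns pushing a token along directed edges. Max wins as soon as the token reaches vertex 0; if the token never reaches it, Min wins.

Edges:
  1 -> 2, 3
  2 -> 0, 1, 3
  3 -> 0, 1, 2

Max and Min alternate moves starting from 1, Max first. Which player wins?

Min

Track states (vertex, player-to-move).
A0 = {(0,Max), (0,Min)}
A1: add {(2,Max), (3,Max)}.
A2: add {(1,Min)}.
A3 = A2; e.g. (1,Max) stays out. (1,Max) never enters ⇒ Min avoids the target.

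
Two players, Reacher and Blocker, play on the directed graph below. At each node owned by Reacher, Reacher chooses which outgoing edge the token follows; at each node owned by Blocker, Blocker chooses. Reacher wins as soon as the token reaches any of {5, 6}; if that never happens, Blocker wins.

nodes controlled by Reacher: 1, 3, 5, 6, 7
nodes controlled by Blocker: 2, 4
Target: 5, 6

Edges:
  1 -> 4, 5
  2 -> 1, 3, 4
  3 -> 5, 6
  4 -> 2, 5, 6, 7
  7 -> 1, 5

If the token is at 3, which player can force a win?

Reacher

A0 = {5, 6}
A1: add {1, 3, 7} — 1 (Reacher) has 1→5; 3 (Reacher) has 3→5; 7 (Reacher) has 7→5.
A2 = A1; e.g. 2 (Blocker) can still go to 4. Fixed point.
3 ∈ A1, so Reacher can force the target.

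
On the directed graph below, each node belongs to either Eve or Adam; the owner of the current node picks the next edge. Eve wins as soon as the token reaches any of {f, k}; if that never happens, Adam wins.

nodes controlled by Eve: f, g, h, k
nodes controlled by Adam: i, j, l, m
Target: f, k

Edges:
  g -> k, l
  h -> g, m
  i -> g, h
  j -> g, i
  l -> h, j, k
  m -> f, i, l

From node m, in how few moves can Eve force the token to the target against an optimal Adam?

A0 = {f, k}
A1: add {g} — g (Eve) has g→k.
A2: add {h} — h (Eve) has h→g.
A3: add {i} — i (Adam): all of {g, h} already in.
A4: add {j} — j (Adam): all of {g, i} already in.
A5: add {l} — l (Adam): all of {h, j, k} already in.
A6: add {m} — m (Adam): all of {f, i, l} already in.
A6 = all vertices. Fixed point.
m enters the attractor at level 6, so Eve can force the target in 6 moves from there.

6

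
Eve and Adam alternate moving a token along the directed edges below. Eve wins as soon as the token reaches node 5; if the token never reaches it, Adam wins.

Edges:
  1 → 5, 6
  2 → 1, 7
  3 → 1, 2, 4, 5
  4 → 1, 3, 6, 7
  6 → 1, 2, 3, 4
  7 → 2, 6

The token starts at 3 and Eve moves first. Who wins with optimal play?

Eve

Track states (vertex, player-to-move).
A0 = {(5,Eve), (5,Adam)}
A1: add {(1,Eve), (3,Eve)}.
(3,Eve) ∈ A1 ⇒ Eve forces the target.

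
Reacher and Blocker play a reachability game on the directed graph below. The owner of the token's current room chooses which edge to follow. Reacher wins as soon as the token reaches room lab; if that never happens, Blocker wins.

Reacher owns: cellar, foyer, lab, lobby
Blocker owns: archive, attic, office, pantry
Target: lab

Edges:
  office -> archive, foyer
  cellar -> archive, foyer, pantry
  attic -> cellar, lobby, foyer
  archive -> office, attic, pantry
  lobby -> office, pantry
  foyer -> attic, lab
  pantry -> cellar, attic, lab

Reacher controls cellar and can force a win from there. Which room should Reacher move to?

foyer

A0 = {lab}
A1: add {foyer} — foyer (Reacher) has foyer→lab.
A2: add {cellar} — cellar (Reacher) has cellar→foyer.
A3 = A2; e.g. office (Blocker) can still go to archive. Fixed point.
From cellar, successor foyer is in the attractor (rank 1); the other successors archive, pantry are not.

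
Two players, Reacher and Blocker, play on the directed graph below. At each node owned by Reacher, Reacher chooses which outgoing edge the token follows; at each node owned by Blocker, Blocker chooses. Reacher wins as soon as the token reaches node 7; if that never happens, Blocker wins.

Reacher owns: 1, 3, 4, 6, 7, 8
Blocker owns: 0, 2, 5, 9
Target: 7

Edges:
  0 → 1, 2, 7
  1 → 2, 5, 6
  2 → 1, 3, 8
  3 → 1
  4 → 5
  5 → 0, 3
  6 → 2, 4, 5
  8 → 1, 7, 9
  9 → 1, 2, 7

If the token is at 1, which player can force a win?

Blocker

A0 = {7}
A1: add {8} — 8 (Reacher) has 8→7.
A2 = A1; e.g. 0 (Blocker) can still go to 1. Fixed point.
1 never enters the attractor, so Blocker can avoid the target forever.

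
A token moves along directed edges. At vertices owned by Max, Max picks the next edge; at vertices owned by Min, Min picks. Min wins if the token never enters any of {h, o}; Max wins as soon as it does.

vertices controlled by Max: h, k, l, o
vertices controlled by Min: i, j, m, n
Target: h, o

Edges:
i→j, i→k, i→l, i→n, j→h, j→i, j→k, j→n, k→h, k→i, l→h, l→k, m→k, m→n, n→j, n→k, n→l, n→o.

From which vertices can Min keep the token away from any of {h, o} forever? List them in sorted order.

A0 = {h, o}
A1: add {k, l} — k (Max) has k→h; l (Max) has l→h.
A2 = A1; e.g. i (Min) can still go to j. Fixed point.
Max's attractor = {h, k, l, o}; Min avoids the target exactly from the complement.

i, j, m, n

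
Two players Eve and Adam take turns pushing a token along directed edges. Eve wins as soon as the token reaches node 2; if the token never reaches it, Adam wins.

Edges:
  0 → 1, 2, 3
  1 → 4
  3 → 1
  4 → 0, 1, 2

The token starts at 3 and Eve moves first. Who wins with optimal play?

Eve

Track states (vertex, player-to-move).
A0 = {(2,Eve), (2,Adam)}
A1: add {(0,Eve), (4,Eve)}.
A2: add {(1,Adam)}.
A3: add {(3,Eve)}.
(3,Eve) ∈ A3 ⇒ Eve forces the target.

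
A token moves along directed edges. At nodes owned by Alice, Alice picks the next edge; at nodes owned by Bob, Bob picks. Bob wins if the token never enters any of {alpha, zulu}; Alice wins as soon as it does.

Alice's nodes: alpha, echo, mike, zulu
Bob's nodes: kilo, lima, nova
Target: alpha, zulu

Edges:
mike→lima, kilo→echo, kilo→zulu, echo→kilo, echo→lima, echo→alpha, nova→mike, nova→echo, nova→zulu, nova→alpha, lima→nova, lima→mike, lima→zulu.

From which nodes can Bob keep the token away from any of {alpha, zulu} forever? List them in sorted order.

A0 = {alpha, zulu}
A1: add {echo} — echo (Alice) has echo→alpha.
A2: add {kilo} — kilo (Bob): all of {echo, zulu} already in.
A3 = A2; e.g. nova (Bob) can still go to mike. Fixed point.
Alice's attractor = {alpha, echo, kilo, zulu}; Bob avoids the target exactly from the complement.

lima, mike, nova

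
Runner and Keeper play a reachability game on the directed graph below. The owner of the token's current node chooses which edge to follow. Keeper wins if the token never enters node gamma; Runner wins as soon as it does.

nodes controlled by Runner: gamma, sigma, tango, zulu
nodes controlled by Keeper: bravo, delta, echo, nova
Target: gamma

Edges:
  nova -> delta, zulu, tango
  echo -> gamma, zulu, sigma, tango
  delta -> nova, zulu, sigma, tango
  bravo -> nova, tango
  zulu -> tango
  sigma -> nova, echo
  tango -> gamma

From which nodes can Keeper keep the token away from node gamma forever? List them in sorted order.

A0 = {gamma}
A1: add {tango} — tango (Runner) has tango→gamma.
A2: add {zulu} — zulu (Runner) has zulu→tango.
A3 = A2; e.g. nova (Keeper) can still go to delta. Fixed point.
Runner's attractor = {gamma, tango, zulu}; Keeper avoids the target exactly from the complement.

bravo, delta, echo, nova, sigma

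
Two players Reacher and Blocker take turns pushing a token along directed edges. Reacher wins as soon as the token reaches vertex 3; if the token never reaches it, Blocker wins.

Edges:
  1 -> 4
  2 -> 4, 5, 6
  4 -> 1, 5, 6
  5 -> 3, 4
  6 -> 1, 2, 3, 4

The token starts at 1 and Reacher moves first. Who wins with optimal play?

Track states (vertex, player-to-move).
A0 = {(3,Reacher), (3,Blocker)}
A1: add {(5,Reacher), (6,Reacher)}.
A2 = A1; e.g. (1,Reacher) stays out. (1,Reacher) never enters ⇒ Blocker avoids the target.

Blocker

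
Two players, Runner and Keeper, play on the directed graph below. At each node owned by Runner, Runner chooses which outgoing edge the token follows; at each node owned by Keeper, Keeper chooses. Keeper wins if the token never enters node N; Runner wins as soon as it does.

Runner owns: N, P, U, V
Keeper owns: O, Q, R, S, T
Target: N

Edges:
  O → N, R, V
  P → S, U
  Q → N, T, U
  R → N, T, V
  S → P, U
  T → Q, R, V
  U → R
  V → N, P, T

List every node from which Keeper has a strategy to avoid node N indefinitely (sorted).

A0 = {N}
A1: add {V} — V (Runner) has V→N.
A2 = A1; e.g. O (Keeper) can still go to R. Fixed point.
Runner's attractor = {N, V}; Keeper avoids the target exactly from the complement.

O, P, Q, R, S, T, U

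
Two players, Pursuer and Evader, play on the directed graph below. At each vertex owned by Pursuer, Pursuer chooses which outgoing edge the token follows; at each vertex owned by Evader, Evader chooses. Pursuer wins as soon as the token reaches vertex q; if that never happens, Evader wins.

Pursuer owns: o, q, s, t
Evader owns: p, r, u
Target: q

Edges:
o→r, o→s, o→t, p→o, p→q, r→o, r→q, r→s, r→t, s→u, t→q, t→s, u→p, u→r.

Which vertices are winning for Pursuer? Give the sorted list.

A0 = {q}
A1: add {t} — t (Pursuer) has t→q.
A2: add {o} — o (Pursuer) has o→t.
A3: add {p} — p (Evader): all of {o, q} already in.
A4 = A3; e.g. r (Evader) can still go to s. Fixed point.
Pursuer's winning region = {o, p, q, t}.

o, p, q, t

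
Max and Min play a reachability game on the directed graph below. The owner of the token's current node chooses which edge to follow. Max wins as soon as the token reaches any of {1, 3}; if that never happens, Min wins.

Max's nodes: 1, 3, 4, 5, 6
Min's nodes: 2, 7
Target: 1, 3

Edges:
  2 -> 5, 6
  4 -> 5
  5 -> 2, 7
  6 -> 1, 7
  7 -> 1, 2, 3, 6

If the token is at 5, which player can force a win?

A0 = {1, 3}
A1: add {6} — 6 (Max) has 6→1.
A2 = A1; e.g. 2 (Min) can still go to 5. Fixed point.
5 never enters the attractor, so Min can avoid the target forever.

Min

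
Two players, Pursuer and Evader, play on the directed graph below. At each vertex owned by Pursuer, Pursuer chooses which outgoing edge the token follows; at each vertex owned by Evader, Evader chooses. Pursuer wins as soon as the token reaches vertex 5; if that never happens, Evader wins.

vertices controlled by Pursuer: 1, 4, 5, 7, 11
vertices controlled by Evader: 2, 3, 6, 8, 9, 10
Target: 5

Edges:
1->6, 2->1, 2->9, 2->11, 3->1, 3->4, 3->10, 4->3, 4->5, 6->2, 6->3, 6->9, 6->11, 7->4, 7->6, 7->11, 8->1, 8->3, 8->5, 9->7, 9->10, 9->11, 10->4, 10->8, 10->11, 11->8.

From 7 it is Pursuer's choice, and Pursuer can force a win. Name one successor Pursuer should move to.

4

A0 = {5}
A1: add {4} — 4 (Pursuer) has 4→5.
A2: add {7} — 7 (Pursuer) has 7→4.
A3 = A2; e.g. 1 (Pursuer) has no edge into A2. Fixed point.
From 7, successor 4 is in the attractor (rank 1); the other successors 6, 11 are not.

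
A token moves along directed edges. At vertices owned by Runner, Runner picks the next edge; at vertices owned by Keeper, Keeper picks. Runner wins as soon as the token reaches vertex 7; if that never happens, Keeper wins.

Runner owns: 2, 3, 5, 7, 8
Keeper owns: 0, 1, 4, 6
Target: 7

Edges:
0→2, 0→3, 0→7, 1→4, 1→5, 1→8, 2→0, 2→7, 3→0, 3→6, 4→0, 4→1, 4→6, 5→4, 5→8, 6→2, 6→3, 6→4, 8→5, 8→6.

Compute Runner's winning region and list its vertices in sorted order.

2, 7

A0 = {7}
A1: add {2} — 2 (Runner) has 2→7.
A2 = A1; e.g. 0 (Keeper) can still go to 3. Fixed point.
Runner's winning region = {2, 7}.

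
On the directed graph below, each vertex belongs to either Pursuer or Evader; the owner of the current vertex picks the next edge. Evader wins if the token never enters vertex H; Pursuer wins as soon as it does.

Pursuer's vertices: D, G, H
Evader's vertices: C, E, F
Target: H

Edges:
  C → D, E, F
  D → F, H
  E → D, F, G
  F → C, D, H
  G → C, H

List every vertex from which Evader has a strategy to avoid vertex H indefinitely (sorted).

C, E, F

A0 = {H}
A1: add {D, G} — D (Pursuer) has D→H; G (Pursuer) has G→H.
A2 = A1; e.g. C (Evader) can still go to E. Fixed point.
Pursuer's attractor = {D, G, H}; Evader avoids the target exactly from the complement.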